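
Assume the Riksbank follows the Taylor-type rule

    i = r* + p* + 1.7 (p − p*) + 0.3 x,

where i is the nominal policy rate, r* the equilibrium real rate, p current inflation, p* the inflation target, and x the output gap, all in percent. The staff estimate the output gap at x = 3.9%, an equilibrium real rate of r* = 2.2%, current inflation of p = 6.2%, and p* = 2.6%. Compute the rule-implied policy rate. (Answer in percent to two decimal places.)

12.09%

i = 2.2 + 2.6 + 1.7 × (6.2 − 2.6) + 0.3 × 3.9
   = 2.2 + 2.6 + 6.12 + 1.17 = 12.09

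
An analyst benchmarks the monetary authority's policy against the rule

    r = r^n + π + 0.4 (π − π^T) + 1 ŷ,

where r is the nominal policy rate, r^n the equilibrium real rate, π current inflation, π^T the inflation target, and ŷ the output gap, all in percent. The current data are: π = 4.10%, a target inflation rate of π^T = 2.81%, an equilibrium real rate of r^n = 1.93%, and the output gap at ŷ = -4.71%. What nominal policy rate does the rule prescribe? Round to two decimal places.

1.84%

r = 1.93 + 4.10 + 0.4 × (4.10 − 2.81) + 1 × (-4.71)
   = 1.93 + 4.1 + 0.516 − 4.71 = 1.84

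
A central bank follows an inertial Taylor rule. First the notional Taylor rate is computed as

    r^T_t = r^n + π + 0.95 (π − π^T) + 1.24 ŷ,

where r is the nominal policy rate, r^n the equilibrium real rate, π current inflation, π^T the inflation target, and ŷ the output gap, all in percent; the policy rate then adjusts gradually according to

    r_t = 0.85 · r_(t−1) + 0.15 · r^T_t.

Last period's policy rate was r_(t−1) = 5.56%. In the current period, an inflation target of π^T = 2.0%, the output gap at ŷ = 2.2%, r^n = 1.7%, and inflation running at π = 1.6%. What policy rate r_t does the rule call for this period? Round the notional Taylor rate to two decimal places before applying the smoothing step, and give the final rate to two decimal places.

r^T_t = 1.7 + 1.6 + 0.95 × (1.6 − 2.0) + 1.24 × 2.2
   = 1.7 + 1.6 − 0.38 + 2.728 = 5.65
r_t = 0.85 × 5.56 + 0.15 × 5.65 = 4.726 + 0.8475 = 5.57

5.57%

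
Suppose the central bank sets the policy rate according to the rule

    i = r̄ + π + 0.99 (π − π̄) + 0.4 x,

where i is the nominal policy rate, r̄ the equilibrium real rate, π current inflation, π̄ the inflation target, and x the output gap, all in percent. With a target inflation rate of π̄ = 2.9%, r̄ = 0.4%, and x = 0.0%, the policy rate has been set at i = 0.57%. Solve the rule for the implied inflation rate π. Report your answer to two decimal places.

1.53%

Collecting π: i = r̄ + (1 + 0.99) π − 0.99 π̄ + 0.4 x
1.99 π = 0.57 − 0.4 + 0.99 × 2.9 − 0.4 × 0.0 = 3.041
π = 3.041 / 1.99 = 1.53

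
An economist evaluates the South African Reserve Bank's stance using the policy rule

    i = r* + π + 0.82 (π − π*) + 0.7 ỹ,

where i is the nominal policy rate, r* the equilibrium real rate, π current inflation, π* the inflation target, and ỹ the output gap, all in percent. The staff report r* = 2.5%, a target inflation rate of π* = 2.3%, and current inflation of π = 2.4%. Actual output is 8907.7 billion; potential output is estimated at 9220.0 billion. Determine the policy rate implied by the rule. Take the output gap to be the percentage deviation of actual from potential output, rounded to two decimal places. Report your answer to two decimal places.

Output gap = 100 × (8907.7 − 9220.0) / 9220.0 = -3.39%.
i = 2.50 + 2.40 + 0.82 × (2.40 − 2.30) + 0.7 × (-3.39)
   = 2.50 + 2.4 + 0.082 − 2.373 = 2.61

2.61%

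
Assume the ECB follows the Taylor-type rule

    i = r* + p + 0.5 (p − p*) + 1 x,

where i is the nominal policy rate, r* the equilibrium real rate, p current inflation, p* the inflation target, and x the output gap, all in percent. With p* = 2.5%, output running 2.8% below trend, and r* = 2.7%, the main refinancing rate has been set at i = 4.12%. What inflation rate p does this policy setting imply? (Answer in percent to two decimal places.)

3.65%

Output 2.8% below potential → x = -2.8.
Collecting p: i = r* + (1 + 0.5) p − 0.5 p* + 1 x
1.5 p = 4.12 − 2.7 + 0.5 × 2.5 − 1 × (-2.8) = 5.47
p = 5.47 / 1.5 = 3.65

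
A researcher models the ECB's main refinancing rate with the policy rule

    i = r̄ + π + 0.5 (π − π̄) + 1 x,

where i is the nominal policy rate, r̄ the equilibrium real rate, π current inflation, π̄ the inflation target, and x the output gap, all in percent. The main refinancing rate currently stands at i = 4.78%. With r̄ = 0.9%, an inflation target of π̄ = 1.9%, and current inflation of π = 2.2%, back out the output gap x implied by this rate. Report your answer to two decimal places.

1 x = 4.78 − 0.9 − 2.2 − 0.5 × (2.2 − 1.9) = 1.53
x = 1.53 / 1 = 1.53

1.53%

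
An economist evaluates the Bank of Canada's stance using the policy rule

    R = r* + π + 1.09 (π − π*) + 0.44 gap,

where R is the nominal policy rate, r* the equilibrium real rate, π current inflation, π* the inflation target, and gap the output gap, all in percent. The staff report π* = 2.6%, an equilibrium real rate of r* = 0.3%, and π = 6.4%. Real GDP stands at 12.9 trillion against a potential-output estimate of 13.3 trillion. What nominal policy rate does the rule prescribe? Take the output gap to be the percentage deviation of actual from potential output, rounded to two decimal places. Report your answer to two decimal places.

9.52%

Output gap = 100 × (12.9 − 13.3) / 13.3 = -3.01%.
R = 0.30 + 6.40 + 1.09 × (6.40 − 2.60) + 0.44 × (-3.01)
   = 0.30 + 6.4 + 4.142 − 1.3244 = 9.52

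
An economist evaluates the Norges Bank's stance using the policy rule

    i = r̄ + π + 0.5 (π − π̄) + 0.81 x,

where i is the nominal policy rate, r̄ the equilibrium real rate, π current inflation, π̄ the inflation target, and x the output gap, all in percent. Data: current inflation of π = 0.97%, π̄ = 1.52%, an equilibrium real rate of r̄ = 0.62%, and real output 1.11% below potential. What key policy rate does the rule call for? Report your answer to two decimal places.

Output 1.11% below potential → x = -1.11.
i = 0.62 + 0.97 + 0.5 × (0.97 − 1.52) + 0.81 × (-1.11)
   = 0.62 + 0.97 − 0.275 − 0.8991 = 0.42

0.42%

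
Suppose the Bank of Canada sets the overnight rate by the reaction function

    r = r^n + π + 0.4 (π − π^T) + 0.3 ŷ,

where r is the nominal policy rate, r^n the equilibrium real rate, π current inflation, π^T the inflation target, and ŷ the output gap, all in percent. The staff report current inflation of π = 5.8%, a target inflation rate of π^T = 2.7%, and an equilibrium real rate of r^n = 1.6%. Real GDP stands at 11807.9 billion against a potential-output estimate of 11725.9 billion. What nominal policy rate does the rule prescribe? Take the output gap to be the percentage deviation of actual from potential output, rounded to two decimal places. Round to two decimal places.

8.85%

Output gap = 100 × (11807.9 − 11725.9) / 11725.9 = 0.70%.
r = 1.60 + 5.80 + 0.4 × (5.80 − 2.70) + 0.3 × 0.70
   = 1.60 + 5.8 + 1.24 + 0.21 = 8.85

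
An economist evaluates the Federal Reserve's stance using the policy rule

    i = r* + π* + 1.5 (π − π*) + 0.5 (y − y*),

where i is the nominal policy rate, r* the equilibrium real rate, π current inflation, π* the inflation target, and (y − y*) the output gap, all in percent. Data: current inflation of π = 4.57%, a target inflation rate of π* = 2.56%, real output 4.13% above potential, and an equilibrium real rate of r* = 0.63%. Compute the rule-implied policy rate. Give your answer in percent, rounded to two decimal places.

Output 4.13% above potential → (y − y*) = 4.13.
i = 0.63 + 2.56 + 1.5 × (4.57 − 2.56) + 0.5 × 4.13
   = 0.63 + 2.56 + 3.015 + 2.065 = 8.27

8.27%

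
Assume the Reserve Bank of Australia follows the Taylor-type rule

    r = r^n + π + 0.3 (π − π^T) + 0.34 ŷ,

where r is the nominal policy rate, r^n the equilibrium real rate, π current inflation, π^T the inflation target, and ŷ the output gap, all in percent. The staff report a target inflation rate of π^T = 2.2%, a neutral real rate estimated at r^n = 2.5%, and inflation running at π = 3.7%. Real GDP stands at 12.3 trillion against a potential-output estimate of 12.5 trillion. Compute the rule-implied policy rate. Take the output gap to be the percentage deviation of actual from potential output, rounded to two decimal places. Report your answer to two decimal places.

6.11%

Output gap = 100 × (12.3 − 12.5) / 12.5 = -1.60%.
r = 2.50 + 3.70 + 0.3 × (3.70 − 2.20) + 0.34 × (-1.60)
   = 2.50 + 3.7 + 0.45 − 0.544 = 6.11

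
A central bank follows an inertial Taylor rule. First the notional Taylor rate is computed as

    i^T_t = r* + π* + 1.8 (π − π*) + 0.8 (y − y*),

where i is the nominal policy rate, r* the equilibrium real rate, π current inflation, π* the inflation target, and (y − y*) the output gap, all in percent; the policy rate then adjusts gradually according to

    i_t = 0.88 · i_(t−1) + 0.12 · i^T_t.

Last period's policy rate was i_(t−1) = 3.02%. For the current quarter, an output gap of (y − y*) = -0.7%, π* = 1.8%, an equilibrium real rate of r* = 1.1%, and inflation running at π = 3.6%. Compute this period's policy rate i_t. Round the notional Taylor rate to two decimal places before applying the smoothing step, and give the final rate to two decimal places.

3.33%

i^T_t = 1.1 + 1.8 + 1.8 × (3.6 − 1.8) + 0.8 × (-0.7)
   = 1.1 + 1.8 + 3.24 − 0.56 = 5.58
i_t = 0.88 × 3.02 + 0.12 × 5.58 = 2.6576 + 0.6696 = 3.33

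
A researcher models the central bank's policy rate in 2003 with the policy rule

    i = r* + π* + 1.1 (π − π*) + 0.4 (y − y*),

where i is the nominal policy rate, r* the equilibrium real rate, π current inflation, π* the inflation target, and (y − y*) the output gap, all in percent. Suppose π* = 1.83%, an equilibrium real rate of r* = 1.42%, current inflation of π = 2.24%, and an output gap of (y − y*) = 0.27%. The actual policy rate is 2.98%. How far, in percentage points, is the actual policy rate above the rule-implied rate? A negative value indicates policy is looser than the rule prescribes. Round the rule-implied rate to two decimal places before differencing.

i = 1.42 + 1.83 + 1.1 × (2.24 − 1.83) + 0.4 × 0.27
   = 1.42 + 1.83 + 0.451 + 0.108 = 3.81
Deviation = 2.98 − 3.81 = -0.83 pp.

-0.83 pp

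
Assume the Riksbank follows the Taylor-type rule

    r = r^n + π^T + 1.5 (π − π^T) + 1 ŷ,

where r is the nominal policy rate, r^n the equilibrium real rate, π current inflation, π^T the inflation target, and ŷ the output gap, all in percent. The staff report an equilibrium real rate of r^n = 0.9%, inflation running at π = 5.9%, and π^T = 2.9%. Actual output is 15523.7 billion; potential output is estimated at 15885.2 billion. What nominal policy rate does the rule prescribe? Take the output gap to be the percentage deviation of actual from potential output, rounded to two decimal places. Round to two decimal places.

Output gap = 100 × (15523.7 − 15885.2) / 15885.2 = -2.28%.
r = 0.90 + 2.90 + 1.5 × (5.90 − 2.90) + 1 × (-2.28)
   = 0.90 + 2.9 + 4.5 − 2.28 = 6.02

6.02%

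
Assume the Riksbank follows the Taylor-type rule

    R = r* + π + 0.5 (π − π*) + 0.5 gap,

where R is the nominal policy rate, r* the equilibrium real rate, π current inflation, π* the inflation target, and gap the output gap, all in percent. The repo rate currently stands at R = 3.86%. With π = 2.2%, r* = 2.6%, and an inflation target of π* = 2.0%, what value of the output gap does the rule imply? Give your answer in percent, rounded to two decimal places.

-2.08%

0.5 gap = 3.86 − 2.6 − 2.2 − 0.5 × (2.2 − 2.0) = -1.04
gap = -1.04 / 0.5 = -2.08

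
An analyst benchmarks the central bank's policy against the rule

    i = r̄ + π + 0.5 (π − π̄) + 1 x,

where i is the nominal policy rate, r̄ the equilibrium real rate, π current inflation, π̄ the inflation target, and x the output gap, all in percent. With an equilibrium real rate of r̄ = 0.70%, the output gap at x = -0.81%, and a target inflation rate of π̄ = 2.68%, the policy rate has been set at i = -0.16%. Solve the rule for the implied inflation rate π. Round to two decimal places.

0.86%

Collecting π: i = r̄ + (1 + 0.5) π − 0.5 π̄ + 1 x
1.5 π = -0.16 − 0.70 + 0.5 × 2.68 − 1 × (-0.81) = 1.29
π = 1.29 / 1.5 = 0.86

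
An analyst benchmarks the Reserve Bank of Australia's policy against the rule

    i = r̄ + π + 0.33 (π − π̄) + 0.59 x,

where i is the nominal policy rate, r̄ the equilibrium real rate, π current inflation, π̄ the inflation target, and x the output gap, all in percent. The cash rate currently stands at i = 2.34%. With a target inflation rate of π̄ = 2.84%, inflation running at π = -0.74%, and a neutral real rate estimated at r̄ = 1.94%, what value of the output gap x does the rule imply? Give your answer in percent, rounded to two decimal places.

3.93%

0.59 x = 2.34 − 1.94 − (-0.74) − 0.33 × ((-0.74) − 2.84) = 2.3214
x = 2.3214 / 0.59 = 3.93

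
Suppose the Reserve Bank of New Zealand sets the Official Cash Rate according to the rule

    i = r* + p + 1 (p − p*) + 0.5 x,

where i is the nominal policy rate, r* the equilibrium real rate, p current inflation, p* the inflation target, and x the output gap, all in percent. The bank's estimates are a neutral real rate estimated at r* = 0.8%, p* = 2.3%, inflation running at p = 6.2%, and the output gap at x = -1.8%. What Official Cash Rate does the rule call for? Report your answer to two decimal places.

i = 0.8 + 6.2 + 1 × (6.2 − 2.3) + 0.5 × (-1.8)
   = 0.8 + 6.2 + 3.9 − 0.9 = 10.00

10.00%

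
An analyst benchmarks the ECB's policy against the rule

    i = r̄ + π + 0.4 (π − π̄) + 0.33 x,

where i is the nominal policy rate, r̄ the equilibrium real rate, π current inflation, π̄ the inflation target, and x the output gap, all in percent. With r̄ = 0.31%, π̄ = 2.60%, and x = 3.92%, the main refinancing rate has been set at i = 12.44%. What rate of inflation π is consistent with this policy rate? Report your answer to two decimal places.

Collecting π: i = r̄ + (1 + 0.4) π − 0.4 π̄ + 0.33 x
1.4 π = 12.44 − 0.31 + 0.4 × 2.60 − 0.33 × 3.92 = 11.8764
π = 11.8764 / 1.4 = 8.48

8.48%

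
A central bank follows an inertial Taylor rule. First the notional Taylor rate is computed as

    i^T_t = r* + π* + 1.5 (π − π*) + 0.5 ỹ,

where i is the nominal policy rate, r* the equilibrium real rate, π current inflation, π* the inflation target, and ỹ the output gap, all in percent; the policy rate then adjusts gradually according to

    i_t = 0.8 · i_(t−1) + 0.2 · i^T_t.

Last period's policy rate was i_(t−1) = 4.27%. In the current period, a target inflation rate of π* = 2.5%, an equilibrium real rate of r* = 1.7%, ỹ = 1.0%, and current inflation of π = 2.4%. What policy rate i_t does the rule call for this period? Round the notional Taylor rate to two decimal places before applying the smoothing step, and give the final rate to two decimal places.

4.33%

i^T_t = 1.7 + 2.5 + 1.5 × (2.4 − 2.5) + 0.5 × 1.0
   = 1.7 + 2.5 − 0.15 + 0.5 = 4.55
i_t = 0.8 × 4.27 + 0.2 × 4.55 = 3.416 + 0.91 = 4.33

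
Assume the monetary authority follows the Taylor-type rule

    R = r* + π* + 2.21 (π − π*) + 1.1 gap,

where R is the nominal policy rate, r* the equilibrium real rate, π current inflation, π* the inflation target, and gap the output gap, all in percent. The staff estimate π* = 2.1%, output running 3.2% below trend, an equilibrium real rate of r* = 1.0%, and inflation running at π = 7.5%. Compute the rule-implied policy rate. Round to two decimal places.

Output 3.2% below potential → gap = -3.2.
R = 1.0 + 2.1 + 2.21 × (7.5 − 2.1) + 1.1 × (-3.2)
   = 1.0 + 2.1 + 11.934 − 3.52 = 11.51

11.51%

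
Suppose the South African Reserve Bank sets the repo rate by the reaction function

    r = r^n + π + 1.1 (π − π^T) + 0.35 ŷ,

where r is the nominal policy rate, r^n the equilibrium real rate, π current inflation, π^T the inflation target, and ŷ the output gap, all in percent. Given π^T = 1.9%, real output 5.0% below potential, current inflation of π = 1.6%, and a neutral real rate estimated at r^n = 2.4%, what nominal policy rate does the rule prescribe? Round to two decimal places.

Output 5.0% below potential → ŷ = -5.0.
r = 2.4 + 1.6 + 1.1 × (1.6 − 1.9) + 0.35 × (-5.0)
   = 2.4 + 1.6 − 0.33 − 1.75 = 1.92

1.92%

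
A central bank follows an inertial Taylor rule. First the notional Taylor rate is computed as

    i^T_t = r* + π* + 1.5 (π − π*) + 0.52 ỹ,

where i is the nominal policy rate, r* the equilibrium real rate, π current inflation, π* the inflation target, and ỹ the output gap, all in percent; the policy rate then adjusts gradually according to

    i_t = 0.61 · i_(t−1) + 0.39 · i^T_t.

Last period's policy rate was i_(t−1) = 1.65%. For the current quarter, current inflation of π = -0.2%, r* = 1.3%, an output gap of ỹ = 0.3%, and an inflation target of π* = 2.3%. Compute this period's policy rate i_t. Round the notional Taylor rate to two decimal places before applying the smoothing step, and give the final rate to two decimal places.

1.01%

i^T_t = 1.3 + 2.3 + 1.5 × (-0.2 − 2.3) + 0.52 × 0.3
   = 1.3 + 2.3 − 3.75 + 0.156 = 0.01
i_t = 0.61 × 1.65 + 0.39 × 0.01 = 1.0065 + 0.0039 = 1.01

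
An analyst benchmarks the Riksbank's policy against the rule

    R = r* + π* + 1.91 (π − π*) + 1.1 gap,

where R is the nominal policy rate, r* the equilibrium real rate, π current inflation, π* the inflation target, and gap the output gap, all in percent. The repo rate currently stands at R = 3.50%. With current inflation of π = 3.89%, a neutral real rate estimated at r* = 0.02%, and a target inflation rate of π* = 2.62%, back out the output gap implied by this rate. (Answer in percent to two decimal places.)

1.1 gap = 3.50 − 0.02 − 2.62 − 1.91 × (3.89 − 2.62) = -1.5657
gap = -1.5657 / 1.1 = -1.42

-1.42%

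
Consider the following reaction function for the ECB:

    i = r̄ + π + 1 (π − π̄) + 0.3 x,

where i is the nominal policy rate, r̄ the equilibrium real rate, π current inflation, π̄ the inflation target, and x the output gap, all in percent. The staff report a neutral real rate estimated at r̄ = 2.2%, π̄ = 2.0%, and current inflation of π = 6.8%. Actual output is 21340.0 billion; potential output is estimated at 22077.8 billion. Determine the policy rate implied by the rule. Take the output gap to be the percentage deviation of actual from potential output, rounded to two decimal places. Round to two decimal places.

12.80%

Output gap = 100 × (21340.0 − 22077.8) / 22077.8 = -3.34%.
i = 2.20 + 6.80 + 1 × (6.80 − 2.00) + 0.3 × (-3.34)
   = 2.20 + 6.8 + 4.8 − 1.002 = 12.80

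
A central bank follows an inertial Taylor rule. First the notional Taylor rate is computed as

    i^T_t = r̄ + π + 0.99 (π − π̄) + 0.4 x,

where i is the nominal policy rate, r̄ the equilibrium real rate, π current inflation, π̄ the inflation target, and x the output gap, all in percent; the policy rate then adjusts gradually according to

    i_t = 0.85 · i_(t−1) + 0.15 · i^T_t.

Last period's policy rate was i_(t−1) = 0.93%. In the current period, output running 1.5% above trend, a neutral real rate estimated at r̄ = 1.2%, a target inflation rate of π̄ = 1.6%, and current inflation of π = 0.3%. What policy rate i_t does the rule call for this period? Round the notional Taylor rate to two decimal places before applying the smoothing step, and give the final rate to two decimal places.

Output 1.5% above potential → x = 1.5.
i^T_t = 1.2 + 0.3 + 0.99 × (0.3 − 1.6) + 0.4 × 1.5
   = 1.2 + 0.3 − 1.287 + 0.6 = 0.81
i_t = 0.85 × 0.93 + 0.15 × 0.81 = 0.7905 + 0.1215 = 0.91

0.91%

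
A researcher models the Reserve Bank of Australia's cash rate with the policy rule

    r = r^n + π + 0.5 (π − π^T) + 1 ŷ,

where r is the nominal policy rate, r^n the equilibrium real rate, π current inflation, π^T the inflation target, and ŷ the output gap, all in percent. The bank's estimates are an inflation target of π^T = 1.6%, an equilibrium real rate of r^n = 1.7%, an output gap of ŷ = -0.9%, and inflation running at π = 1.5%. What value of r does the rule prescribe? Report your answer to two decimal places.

2.25%

r = 1.7 + 1.5 + 0.5 × (1.5 − 1.6) + 1 × (-0.9)
   = 1.7 + 1.5 − 0.05 − 0.9 = 2.25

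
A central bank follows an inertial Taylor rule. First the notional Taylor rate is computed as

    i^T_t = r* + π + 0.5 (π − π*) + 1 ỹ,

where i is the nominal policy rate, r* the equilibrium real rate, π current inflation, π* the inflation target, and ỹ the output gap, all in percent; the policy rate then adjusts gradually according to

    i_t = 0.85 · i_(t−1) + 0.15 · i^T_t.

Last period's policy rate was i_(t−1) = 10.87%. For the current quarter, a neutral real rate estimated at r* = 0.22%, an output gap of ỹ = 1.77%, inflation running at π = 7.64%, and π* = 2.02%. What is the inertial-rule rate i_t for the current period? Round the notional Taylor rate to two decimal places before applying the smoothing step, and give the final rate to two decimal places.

11.11%

i^T_t = 0.22 + 7.64 + 0.5 × (7.64 − 2.02) + 1 × 1.77
   = 0.22 + 7.64 + 2.81 + 1.77 = 12.44
i_t = 0.85 × 10.87 + 0.15 × 12.44 = 9.2395 + 1.866 = 11.11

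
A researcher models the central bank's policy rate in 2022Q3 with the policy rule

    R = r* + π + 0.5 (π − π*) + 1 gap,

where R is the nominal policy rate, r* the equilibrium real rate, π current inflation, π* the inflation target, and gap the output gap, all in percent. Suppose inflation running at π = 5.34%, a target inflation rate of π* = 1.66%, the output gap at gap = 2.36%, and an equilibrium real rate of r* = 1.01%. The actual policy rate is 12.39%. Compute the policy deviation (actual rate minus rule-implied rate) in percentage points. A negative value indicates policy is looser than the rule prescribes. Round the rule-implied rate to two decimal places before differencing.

1.84 pp

R = 1.01 + 5.34 + 0.5 × (5.34 − 1.66) + 1 × 2.36
   = 1.01 + 5.34 + 1.84 + 2.36 = 10.55
Deviation = 12.39 − 10.55 = 1.84 pp.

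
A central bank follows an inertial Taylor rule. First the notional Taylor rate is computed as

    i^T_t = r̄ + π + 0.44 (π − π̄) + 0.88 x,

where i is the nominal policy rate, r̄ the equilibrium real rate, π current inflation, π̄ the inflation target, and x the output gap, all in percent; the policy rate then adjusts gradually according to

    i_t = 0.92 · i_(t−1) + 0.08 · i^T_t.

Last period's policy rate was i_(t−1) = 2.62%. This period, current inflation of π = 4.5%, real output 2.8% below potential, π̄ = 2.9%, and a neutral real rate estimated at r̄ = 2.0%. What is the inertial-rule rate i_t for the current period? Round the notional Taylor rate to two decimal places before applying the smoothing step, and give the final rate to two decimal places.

2.79%

Output 2.8% below potential → x = -2.8.
i^T_t = 2.0 + 4.5 + 0.44 × (4.5 − 2.9) + 0.88 × (-2.8)
   = 2.0 + 4.5 + 0.704 − 2.464 = 4.74
i_t = 0.92 × 2.62 + 0.08 × 4.74 = 2.4104 + 0.3792 = 2.79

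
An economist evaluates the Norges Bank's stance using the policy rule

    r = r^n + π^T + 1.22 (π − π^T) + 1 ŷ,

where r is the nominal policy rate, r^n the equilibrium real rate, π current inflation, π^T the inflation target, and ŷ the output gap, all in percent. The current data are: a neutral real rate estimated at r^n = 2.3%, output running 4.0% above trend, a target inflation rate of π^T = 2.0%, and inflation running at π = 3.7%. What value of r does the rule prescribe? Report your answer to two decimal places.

Output 4.0% above potential → ŷ = 4.0.
r = 2.3 + 2.0 + 1.22 × (3.7 − 2.0) + 1 × 4.0
   = 2.3 + 2 + 2.074 + 4 = 10.37

10.37%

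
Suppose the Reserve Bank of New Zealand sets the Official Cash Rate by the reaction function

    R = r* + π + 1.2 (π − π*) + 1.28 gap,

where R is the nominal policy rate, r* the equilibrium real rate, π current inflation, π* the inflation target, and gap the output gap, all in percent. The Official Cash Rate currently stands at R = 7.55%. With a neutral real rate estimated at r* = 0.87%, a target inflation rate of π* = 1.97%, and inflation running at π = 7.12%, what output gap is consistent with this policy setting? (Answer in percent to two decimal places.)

1.28 gap = 7.55 − 0.87 − 7.12 − 1.2 × (7.12 − 1.97) = -6.62
gap = -6.62 / 1.28 = -5.17

-5.17%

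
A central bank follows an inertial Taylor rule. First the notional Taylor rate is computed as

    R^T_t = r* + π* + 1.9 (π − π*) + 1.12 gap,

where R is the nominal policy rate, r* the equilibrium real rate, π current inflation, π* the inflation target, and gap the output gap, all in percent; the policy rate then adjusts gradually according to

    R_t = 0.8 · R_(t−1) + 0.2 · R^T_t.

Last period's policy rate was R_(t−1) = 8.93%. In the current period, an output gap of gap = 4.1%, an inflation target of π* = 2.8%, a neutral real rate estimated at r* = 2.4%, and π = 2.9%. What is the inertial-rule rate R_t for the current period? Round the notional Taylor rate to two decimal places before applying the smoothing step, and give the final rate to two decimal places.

9.14%

R^T_t = 2.4 + 2.8 + 1.9 × (2.9 − 2.8) + 1.12 × 4.1
   = 2.4 + 2.8 + 0.19 + 4.592 = 9.98
R_t = 0.8 × 8.93 + 0.2 × 9.98 = 7.144 + 1.996 = 9.14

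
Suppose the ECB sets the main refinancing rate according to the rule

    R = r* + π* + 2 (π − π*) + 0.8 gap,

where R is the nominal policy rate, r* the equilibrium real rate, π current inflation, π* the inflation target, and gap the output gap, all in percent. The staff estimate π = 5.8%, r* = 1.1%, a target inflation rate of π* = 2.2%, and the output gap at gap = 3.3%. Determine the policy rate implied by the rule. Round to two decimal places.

R = 1.1 + 2.2 + 2 × (5.8 − 2.2) + 0.8 × 3.3
   = 1.1 + 2.2 + 7.2 + 2.64 = 13.14

13.14%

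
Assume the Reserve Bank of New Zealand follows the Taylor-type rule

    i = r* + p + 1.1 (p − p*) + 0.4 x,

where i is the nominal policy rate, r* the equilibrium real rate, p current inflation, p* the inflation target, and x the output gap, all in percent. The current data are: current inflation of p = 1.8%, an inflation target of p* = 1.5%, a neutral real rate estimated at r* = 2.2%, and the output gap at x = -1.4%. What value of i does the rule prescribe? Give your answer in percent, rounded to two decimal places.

3.77%

i = 2.2 + 1.8 + 1.1 × (1.8 − 1.5) + 0.4 × (-1.4)
   = 2.2 + 1.8 + 0.33 − 0.56 = 3.77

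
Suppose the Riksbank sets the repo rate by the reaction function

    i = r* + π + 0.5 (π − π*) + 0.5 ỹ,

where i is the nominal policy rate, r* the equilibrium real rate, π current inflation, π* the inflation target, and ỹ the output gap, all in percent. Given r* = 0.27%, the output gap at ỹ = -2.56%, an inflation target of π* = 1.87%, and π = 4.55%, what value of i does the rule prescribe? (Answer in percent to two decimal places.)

4.88%

i = 0.27 + 4.55 + 0.5 × (4.55 − 1.87) + 0.5 × (-2.56)
   = 0.27 + 4.55 + 1.34 − 1.28 = 4.88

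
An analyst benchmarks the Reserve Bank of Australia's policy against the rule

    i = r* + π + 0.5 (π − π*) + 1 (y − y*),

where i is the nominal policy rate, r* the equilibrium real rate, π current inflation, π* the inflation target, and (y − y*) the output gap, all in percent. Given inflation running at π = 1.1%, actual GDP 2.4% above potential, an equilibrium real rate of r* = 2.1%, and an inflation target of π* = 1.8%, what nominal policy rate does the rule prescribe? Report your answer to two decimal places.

5.25%

Output 2.4% above potential → (y − y*) = 2.4.
i = 2.1 + 1.1 + 0.5 × (1.1 − 1.8) + 1 × 2.4
   = 2.1 + 1.1 − 0.35 + 2.4 = 5.25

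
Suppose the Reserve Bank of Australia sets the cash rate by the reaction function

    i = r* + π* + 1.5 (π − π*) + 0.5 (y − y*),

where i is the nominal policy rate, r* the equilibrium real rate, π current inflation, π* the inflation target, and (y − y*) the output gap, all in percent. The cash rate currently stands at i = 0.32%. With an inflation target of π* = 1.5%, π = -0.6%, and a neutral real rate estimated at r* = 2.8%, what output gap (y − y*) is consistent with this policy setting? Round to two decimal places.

0.5 (y − y*) = 0.32 − 2.8 − 1.5 − 1.5 × ((-0.6) − 1.5) = -0.83
(y − y*) = -0.83 / 0.5 = -1.66

-1.66%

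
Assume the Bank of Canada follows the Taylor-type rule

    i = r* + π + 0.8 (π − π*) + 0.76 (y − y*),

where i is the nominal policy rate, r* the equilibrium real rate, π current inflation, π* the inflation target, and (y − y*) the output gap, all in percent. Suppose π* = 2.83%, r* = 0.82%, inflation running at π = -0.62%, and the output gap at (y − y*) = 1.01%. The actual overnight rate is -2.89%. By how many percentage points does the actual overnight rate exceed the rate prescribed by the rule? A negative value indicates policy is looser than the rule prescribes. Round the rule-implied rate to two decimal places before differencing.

-1.10 pp

i = 0.82 + (-0.62) + 0.8 × (-0.62 − 2.83) + 0.76 × 1.01
   = 0.82 − 0.62 − 2.76 + 0.7676 = -1.79
Deviation = -2.89 − (-1.79) = -1.10 pp.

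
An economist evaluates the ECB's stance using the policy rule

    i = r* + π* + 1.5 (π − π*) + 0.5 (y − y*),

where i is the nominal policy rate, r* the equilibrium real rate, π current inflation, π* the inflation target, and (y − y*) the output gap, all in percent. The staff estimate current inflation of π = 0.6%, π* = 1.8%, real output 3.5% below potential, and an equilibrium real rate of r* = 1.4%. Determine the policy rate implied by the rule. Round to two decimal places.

Output 3.5% below potential → (y − y*) = -3.5.
i = 1.4 + 1.8 + 1.5 × (0.6 − 1.8) + 0.5 × (-3.5)
   = 1.4 + 1.8 − 1.8 − 1.75 = -0.35

-0.35%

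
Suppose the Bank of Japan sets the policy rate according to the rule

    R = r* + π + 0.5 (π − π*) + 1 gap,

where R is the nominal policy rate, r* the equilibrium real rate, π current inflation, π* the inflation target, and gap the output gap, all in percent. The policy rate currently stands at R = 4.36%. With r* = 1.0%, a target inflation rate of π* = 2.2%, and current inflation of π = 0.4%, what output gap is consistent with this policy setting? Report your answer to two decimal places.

1 gap = 4.36 − 1.0 − 0.4 − 0.5 × (0.4 − 2.2) = 3.86
gap = 3.86 / 1 = 3.86

3.86%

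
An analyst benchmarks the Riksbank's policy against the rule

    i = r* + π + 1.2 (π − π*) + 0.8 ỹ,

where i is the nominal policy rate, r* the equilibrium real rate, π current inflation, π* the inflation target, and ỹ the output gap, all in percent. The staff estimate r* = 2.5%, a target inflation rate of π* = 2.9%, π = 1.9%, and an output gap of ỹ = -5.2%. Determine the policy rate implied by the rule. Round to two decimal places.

i = 2.5 + 1.9 + 1.2 × (1.9 − 2.9) + 0.8 × (-5.2)
   = 2.5 + 1.9 − 1.2 − 4.16 = -0.96

-0.96%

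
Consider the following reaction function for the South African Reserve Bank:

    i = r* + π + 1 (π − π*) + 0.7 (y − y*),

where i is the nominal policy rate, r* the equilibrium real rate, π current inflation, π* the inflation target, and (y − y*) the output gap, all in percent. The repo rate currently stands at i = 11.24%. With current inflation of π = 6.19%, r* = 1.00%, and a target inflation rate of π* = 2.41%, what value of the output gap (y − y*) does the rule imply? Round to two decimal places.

0.7 (y − y*) = 11.24 − 1.00 − 6.19 − 1 × (6.19 − 2.41) = 0.27
(y − y*) = 0.27 / 0.7 = 0.39

0.39%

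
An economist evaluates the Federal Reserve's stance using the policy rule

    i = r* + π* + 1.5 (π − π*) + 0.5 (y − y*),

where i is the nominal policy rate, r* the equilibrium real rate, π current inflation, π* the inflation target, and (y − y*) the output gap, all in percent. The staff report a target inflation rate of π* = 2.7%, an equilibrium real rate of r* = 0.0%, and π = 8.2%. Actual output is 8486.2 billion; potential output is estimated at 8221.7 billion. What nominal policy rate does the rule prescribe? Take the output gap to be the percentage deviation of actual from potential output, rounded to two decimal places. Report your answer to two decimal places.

12.56%

Output gap = 100 × (8486.2 − 8221.7) / 8221.7 = 3.22%.
i = 0.00 + 2.70 + 1.5 × (8.20 − 2.70) + 0.5 × 3.22
   = 0.00 + 2.7 + 8.25 + 1.61 = 12.56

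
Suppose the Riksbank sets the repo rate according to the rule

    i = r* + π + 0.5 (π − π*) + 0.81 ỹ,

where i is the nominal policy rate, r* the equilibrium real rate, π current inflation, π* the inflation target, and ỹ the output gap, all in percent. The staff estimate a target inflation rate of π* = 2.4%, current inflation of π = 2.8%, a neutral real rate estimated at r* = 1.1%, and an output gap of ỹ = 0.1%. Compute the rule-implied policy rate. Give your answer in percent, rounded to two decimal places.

i = 1.1 + 2.8 + 0.5 × (2.8 − 2.4) + 0.81 × 0.1
   = 1.1 + 2.8 + 0.2 + 0.081 = 4.18

4.18%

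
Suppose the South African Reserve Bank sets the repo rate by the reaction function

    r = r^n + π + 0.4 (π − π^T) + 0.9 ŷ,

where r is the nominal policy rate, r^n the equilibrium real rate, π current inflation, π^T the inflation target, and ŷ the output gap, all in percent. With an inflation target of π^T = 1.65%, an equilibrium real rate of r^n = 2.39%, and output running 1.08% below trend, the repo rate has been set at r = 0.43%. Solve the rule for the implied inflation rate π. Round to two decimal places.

-0.23%

Output 1.08% below potential → ŷ = -1.08.
Collecting π: r = r^n + (1 + 0.4) π − 0.4 π^T + 0.9 ŷ
1.4 π = 0.43 − 2.39 + 0.4 × 1.65 − 0.9 × (-1.08) = -0.328
π = -0.328 / 1.4 = -0.23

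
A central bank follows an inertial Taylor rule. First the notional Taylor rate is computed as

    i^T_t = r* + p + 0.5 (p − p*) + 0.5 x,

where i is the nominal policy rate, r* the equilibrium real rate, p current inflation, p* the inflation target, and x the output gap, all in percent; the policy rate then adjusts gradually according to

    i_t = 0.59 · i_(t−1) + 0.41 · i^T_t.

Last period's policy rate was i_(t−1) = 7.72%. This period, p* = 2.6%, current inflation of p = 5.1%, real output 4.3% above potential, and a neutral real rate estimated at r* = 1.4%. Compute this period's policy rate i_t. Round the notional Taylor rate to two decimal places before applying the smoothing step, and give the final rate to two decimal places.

Output 4.3% above potential → x = 4.3.
i^T_t = 1.4 + 5.1 + 0.5 × (5.1 − 2.6) + 0.5 × 4.3
   = 1.4 + 5.1 + 1.25 + 2.15 = 9.90
i_t = 0.59 × 7.72 + 0.41 × 9.90 = 4.5548 + 4.059 = 8.61

8.61%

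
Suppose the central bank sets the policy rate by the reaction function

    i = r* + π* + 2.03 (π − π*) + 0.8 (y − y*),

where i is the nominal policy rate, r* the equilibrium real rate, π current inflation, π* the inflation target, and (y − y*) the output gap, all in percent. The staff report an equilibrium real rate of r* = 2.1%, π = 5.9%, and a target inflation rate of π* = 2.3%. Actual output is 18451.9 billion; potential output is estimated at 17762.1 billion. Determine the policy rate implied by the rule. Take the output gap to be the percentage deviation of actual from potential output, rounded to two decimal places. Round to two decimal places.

Output gap = 100 × (18451.9 − 17762.1) / 17762.1 = 3.88%.
i = 2.10 + 2.30 + 2.03 × (5.90 − 2.30) + 0.8 × 3.88
   = 2.10 + 2.3 + 7.308 + 3.104 = 14.81

14.81%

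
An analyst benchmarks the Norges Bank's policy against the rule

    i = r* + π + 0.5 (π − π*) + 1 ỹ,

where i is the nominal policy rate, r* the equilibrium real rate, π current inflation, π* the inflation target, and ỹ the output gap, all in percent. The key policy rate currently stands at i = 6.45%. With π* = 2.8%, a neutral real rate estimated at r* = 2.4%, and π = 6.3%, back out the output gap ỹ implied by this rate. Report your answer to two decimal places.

-4.00%

1 ỹ = 6.45 − 2.4 − 6.3 − 0.5 × (6.3 − 2.8) = -4
ỹ = -4 / 1 = -4.00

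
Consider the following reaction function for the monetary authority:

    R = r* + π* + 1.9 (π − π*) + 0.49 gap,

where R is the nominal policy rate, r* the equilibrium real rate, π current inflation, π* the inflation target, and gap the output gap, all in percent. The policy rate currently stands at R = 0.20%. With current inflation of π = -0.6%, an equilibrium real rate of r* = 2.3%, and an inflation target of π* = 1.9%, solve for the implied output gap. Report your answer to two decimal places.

1.53%

0.49 gap = 0.20 − 2.3 − 1.9 − 1.9 × ((-0.6) − 1.9) = 0.75
gap = 0.75 / 0.49 = 1.53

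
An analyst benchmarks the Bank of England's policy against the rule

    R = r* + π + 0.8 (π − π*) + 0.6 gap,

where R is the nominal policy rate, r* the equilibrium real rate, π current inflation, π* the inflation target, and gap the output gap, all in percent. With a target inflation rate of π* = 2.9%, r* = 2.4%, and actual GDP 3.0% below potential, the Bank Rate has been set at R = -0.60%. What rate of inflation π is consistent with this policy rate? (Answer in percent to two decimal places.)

0.62%

Output 3.0% below potential → gap = -3.0.
Collecting π: R = r* + (1 + 0.8) π − 0.8 π* + 0.6 gap
1.8 π = -0.60 − 2.4 + 0.8 × 2.9 − 0.6 × (-3.0) = 1.12
π = 1.12 / 1.8 = 0.62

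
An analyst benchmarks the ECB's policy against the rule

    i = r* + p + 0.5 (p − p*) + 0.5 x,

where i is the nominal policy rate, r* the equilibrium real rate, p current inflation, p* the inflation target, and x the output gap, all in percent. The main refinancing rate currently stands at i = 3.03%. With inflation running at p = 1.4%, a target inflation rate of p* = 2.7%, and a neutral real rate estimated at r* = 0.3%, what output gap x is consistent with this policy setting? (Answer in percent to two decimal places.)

0.5 x = 3.03 − 0.3 − 1.4 − 0.5 × (1.4 − 2.7) = 1.98
x = 1.98 / 0.5 = 3.96

3.96%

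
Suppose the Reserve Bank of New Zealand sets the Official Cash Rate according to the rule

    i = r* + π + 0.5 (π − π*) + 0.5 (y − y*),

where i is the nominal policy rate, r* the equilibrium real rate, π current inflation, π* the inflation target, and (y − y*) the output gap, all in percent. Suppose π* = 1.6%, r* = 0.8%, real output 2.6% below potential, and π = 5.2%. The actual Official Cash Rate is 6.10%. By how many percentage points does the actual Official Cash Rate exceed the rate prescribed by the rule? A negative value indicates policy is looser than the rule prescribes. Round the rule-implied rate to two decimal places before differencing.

-0.40 pp

Output 2.6% below potential → (y − y*) = -2.6.
i = 0.8 + 5.2 + 0.5 × (5.2 − 1.6) + 0.5 × (-2.6)
   = 0.8 + 5.2 + 1.8 − 1.3 = 6.50
Deviation = 6.10 − 6.50 = -0.40 pp.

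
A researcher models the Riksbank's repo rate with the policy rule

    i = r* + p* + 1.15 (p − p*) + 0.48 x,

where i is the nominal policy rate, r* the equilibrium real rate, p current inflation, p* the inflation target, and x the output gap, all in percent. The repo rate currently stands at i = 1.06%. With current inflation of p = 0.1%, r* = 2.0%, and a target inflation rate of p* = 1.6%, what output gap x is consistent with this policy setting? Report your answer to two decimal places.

-1.70%

0.48 x = 1.06 − 2.0 − 1.6 − 1.15 × (0.1 − 1.6) = -0.815
x = -0.815 / 0.48 = -1.70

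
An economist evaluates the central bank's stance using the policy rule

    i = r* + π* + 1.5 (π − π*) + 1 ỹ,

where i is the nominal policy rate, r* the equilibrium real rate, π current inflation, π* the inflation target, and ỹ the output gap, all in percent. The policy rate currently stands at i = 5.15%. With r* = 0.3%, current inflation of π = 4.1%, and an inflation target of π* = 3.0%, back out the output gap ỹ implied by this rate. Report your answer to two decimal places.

1 ỹ = 5.15 − 0.3 − 3.0 − 1.5 × (4.1 − 3.0) = 0.2
ỹ = 0.2 / 1 = 0.20

0.20%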